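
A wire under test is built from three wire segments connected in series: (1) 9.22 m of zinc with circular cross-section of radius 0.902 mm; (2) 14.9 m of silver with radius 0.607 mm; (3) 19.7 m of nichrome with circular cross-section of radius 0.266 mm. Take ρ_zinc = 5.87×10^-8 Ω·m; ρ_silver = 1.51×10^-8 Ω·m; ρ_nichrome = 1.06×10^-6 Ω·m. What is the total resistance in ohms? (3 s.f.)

94.3 Ω

Seg 1: A = πr² = π(9.0200e-04 m)² = 2.556e-06 m²
R_1 = (5.87×10^-8)(9.22)/(2.556e-06) = 0.2117 Ω
Seg 2: A = πr² = π(6.0700e-04 m)² = 1.158e-06 m²
R_2 = (1.51×10^-8)(14.9)/(1.158e-06) = 0.1944 Ω
Seg 3: A = πr² = π(2.6600e-04 m)² = 2.223e-07 m²
R_3 = (1.06×10^-6)(19.7)/(2.223e-07) = 93.94 Ω
R_total = R_1 + R_2 + R_3 = 94.3 Ω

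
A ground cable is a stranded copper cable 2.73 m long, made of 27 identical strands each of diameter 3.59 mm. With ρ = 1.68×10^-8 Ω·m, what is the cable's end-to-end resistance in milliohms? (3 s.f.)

A_strand = π(1.7950e-03 m)² = 1.012e-05 m²
R_strand = ρL/A = (1.68×10^-8)(2.73)/(1.012e-05) = 0.004531 Ω
R_total = R_strand/N = 0.004531/27 = 0.168 mΩ

0.168 mΩ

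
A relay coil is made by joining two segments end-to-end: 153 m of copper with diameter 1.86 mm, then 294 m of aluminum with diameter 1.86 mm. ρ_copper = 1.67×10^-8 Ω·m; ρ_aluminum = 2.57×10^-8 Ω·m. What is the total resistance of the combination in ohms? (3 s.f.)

3.72 Ω

Segment 1: A = π(d/2)² = π(9.3000e-04 m)² = 2.717e-06 m²
R₁ = ρL/A = (1.67×10^-8)(153)/(2.717e-06) = 0.9404 Ω
R₂ = (2.57×10^-8)(294)/(2.717e-06) = 2.781 Ω
R = R₁ + R₂ = 3.72 Ω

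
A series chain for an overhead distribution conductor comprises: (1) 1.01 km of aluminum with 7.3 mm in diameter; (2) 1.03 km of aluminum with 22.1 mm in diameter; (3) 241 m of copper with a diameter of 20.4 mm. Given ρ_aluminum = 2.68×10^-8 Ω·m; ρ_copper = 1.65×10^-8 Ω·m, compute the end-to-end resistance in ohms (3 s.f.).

0.731 Ω

Seg 1: A = π(d/2)² = π(3.6500e-03 m)² = 4.185e-05 m²
R_1 = (2.68×10^-8)(1010)/(4.185e-05) = 0.6467 Ω
Seg 2: A = π(d/2)² = π(1.1050e-02 m)² = 3.836e-04 m²
R_2 = (2.68×10^-8)(1030)/(3.836e-04) = 0.07196 Ω
Seg 3: A = π(d/2)² = π(1.0200e-02 m)² = 3.269e-04 m²
R_3 = (1.65×10^-8)(241)/(3.269e-04) = 0.01217 Ω
R_total = R_1 + R_2 + R_3 = 0.731 Ω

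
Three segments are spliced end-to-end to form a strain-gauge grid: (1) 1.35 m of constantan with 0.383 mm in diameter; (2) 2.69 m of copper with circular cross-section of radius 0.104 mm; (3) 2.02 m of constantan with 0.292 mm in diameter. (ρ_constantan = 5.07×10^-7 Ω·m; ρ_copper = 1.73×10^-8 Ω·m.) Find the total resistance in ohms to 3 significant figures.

22.6 Ω

Seg 1: A = π(d/2)² = π(1.9150e-04 m)² = 1.152e-07 m²
R_1 = (5.07×10^-7)(1.35)/(1.152e-07) = 5.941 Ω
Seg 2: A = πr² = π(1.0400e-04 m)² = 3.398e-08 m²
R_2 = (1.73×10^-8)(2.69)/(3.398e-08) = 1.37 Ω
Seg 3: A = π(d/2)² = π(1.4600e-04 m)² = 6.697e-08 m²
R_3 = (5.07×10^-7)(2.02)/(6.697e-08) = 15.29 Ω
R_total = R_1 + R_2 + R_3 = 22.6 Ω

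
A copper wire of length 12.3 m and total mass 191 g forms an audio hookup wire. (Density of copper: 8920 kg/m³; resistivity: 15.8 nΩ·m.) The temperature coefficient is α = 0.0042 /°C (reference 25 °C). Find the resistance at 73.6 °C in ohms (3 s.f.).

ρ = 15.8 nΩ·m = 1.58×10^-8 Ω·m
A = m/(density·L) = 0.191/(8920×12.3) = 1.7409e-06 m²
R = ρL/A = (1.58×10^-8)(12.3)/(1.7409e-06) = 0.1116 Ω
R(73.6 °C) = 0.1116 × (1 + 0.0042×48.6) = 0.134 Ω

0.134 Ω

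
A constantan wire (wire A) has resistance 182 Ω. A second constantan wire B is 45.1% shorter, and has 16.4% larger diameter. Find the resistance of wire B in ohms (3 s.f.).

R ∝ L/d², so R_B/R_A = (1 − 45.1/100) × (1 + 16.4/100)⁻²
= 0.549 × 0.7381 = 0.4052
R_B = 0.4052 × 182 = 73.7 Ω

73.7 Ω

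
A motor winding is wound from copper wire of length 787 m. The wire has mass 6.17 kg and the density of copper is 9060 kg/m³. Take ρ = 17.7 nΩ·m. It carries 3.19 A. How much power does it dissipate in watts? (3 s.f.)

ρ = 17.7 nΩ·m = 1.77×10^-8 Ω·m
A = m/(density·L) = 6.17/(9060×787) = 8.6533e-07 m²
R = ρL/A = (1.77×10^-8)(787)/(8.6533e-07) = 16.1 Ω
P = I²R = (3.19)² × 16.1 = 164 W

164 W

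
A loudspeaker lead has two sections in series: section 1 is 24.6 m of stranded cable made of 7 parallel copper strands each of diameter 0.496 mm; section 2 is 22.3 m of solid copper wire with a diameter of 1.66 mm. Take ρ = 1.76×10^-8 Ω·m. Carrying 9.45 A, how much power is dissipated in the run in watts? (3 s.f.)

44.8 W

Section 1: A_strand = π(2.4800e-04)² = 1.932e-07 m²; R₁ = ρL/(N·A_s) = (1.76×10^-8)(24.6)/(7×1.932e-07) = 0.3201 Ω
Section 2: A = π(d/2)² = π(8.3000e-04 m)² = 2.164e-06 m²
R₂ = (1.76×10^-8)(22.3)/(2.164e-06) = 0.1813 Ω
R = R₁ + R₂ = 0.5015 Ω
P = I²R = (9.45)² × 0.5015 = 44.8 W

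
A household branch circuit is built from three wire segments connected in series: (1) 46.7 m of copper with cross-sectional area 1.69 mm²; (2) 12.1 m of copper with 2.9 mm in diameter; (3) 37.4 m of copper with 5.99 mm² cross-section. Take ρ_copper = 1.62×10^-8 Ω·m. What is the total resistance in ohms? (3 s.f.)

Seg 1: A = 1.69 mm² = 1.690e-06 m²
R_1 = (1.62×10^-8)(46.7)/(1.690e-06) = 0.4477 Ω
Seg 2: A = π(d/2)² = π(1.4500e-03 m)² = 6.605e-06 m²
R_2 = (1.62×10^-8)(12.1)/(6.605e-06) = 0.02968 Ω
Seg 3: A = 5.99 mm² = 5.990e-06 m²
R_3 = (1.62×10^-8)(37.4)/(5.990e-06) = 0.1011 Ω
R_total = R_1 + R_2 + R_3 = 0.578 Ω

0.578 Ω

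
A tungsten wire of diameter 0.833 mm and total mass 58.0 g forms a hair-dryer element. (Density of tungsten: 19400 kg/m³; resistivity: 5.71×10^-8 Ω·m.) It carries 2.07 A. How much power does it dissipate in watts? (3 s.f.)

2.46 W

A = π(d/2)² = π(4.1650e-04 m)² = 5.4498e-07 m²
L = m/(density·A) = 0.058/(19400×5.4498e-07) = 5.486 m
R = ρL/A = (5.71×10^-8)(5.486)/(5.4498e-07) = 0.5748 Ω
P = I²R = (2.07)² × 0.5748 = 2.46 W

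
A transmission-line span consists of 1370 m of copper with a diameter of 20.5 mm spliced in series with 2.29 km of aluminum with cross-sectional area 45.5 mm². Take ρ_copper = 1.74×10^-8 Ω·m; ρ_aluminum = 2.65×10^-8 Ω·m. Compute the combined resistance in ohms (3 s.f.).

1.41 Ω

Segment 1: A = π(d/2)² = π(1.0250e-02 m)² = 3.301e-04 m²
R₁ = ρL/A = (1.74×10^-8)(1370)/(3.301e-04) = 0.07222 Ω
Segment 2: A = 45.5 mm² = 4.550e-05 m²
R₂ = (2.65×10^-8)(2290)/(4.550e-05) = 1.334 Ω
R = R₁ + R₂ = 1.41 Ω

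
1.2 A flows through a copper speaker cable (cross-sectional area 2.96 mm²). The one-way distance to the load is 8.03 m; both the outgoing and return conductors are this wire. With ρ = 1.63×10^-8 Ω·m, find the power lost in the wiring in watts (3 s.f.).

A = 2.96 mm² = 2.960e-06 m²
Total conductor length (both ways) L = 2 × 8.03 = 16.06 m
R = ρL/A = (1.63×10^-8)(16.06)/(2.960e-06) = 0.08844 Ω
P = I²R = (1.2)² × 0.08844 = 0.127 W

0.127 W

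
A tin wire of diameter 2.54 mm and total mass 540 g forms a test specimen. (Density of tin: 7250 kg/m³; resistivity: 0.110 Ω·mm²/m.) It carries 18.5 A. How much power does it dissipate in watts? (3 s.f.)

109 W

ρ = 0.110 Ω·mm²/m = 1.10×10^-7 Ω·m
A = π(d/2)² = π(1.2700e-03 m)² = 5.0671e-06 m²
L = m/(density·A) = 0.54/(7250×5.0671e-06) = 14.7 m
R = ρL/A = (1.10×10^-7)(14.7)/(5.0671e-06) = 0.3191 Ω
P = I²R = (18.5)² × 0.3191 = 109 W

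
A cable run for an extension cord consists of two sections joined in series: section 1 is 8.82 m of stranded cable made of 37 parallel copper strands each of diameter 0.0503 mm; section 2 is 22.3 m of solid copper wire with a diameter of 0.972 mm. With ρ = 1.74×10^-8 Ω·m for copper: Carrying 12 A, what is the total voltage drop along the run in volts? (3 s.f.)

31.3 V

Section 1: A_strand = π(2.5150e-05)² = 1.987e-09 m²; R₁ = ρL/(N·A_s) = (1.74×10^-8)(8.82)/(37×1.987e-09) = 2.087 Ω
Section 2: A = π(d/2)² = π(4.8600e-04 m)² = 7.420e-07 m²
R₂ = (1.74×10^-8)(22.3)/(7.420e-07) = 0.5229 Ω
R = R₁ + R₂ = 2.61 Ω
V = IR = 12 × 2.61 = 31.3 V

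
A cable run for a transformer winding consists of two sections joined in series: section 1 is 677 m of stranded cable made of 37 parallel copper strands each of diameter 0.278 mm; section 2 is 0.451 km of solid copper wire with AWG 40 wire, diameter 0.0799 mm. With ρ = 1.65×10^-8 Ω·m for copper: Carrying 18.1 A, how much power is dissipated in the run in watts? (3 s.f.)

4.88×10^5 W

Section 1: A_strand = π(1.3900e-04)² = 6.070e-08 m²; R₁ = ρL/(N·A_s) = (1.65×10^-8)(677)/(37×6.070e-08) = 4.974 Ω
Section 2: A = π(0.0799/2 mm)² = π(3.9950e-05 m)² = 5.014e-09 m²
R₂ = (1.65×10^-8)(451)/(5.014e-09) = 1484 Ω
R = R₁ + R₂ = 1489 Ω
P = I²R = (18.1)² × 1489 = 4.88×10^5 W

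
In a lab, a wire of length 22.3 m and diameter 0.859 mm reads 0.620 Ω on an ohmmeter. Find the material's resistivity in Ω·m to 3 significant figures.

A = π(d/2)² = π(4.2950e-04 m)² = 5.795e-07 m²
ρ = RA/L = (0.62)(5.795e-07)/(22.3) = 1.61×10^-8 Ω·m

1.61×10^-8 Ω·m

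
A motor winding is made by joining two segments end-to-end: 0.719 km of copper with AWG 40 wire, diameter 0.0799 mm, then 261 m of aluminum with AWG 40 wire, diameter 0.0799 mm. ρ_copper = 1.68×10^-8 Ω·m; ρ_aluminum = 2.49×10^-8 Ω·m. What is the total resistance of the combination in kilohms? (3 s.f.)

3.71 kΩ

Segment 1: A = π(0.0799/2 mm)² = π(3.9950e-05 m)² = 5.014e-09 m²
R₁ = ρL/A = (1.68×10^-8)(719)/(5.014e-09) = 2409 Ω
R₂ = (2.49×10^-8)(261)/(5.014e-09) = 1296 Ω
R = R₁ + R₂ = 3.71 kΩ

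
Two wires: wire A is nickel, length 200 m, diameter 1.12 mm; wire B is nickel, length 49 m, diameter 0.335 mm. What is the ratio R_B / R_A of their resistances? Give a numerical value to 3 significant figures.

R ∝ ρL/d², so R_B/R_A = (L_B/L_A) × (d_A/d_B)²
= (49/200) × (1.12/0.335)² = 2.74

2.74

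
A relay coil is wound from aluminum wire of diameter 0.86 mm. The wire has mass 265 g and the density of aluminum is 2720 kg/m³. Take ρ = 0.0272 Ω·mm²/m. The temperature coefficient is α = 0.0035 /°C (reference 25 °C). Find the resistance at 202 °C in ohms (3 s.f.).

ρ = 0.0272 Ω·mm²/m = 2.72×10^-8 Ω·m
A = π(d/2)² = π(4.3000e-04 m)² = 5.8088e-07 m²
L = m/(density·A) = 0.265/(2720×5.8088e-07) = 167.7 m
R = ρL/A = (2.72×10^-8)(167.7)/(5.8088e-07) = 7.854 Ω
R(202 °C) = 7.854 × (1 + 0.0035×177) = 12.7 Ω

12.7 Ω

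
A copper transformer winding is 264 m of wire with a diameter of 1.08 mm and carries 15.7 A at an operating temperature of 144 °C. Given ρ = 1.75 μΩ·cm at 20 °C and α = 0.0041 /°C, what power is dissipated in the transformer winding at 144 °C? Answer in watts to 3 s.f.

1880 W

ρ = 1.75 μΩ·cm = 1.75×10^-8 Ω·m
A = π(d/2)² = π(5.4000e-04 m)² = 9.161e-07 m²
R₍20₎ = ρL/A = (1.75×10^-8)(264)/(9.161e-07) = 5.043 Ω
R₍144₎ = R₍20₎(1 + αΔT) = 5.043 × (1 + 0.0041×124) = 7.607 Ω
P = I²R = (15.7)² × 7.607 = 1880 W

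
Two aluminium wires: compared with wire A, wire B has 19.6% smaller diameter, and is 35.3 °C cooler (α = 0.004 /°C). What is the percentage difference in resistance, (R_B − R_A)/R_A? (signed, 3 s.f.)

R ∝ ρL/d² with ρ ∝ (1+αΔT), so R_B/R_A = (1 − 19.6/100)⁻² × (1 − 0.004×35.3)
= 1.547 × 0.8588 = 1.329
(R_B − R_A)/R_A = 1.329 − 1 = 32.9%

32.9%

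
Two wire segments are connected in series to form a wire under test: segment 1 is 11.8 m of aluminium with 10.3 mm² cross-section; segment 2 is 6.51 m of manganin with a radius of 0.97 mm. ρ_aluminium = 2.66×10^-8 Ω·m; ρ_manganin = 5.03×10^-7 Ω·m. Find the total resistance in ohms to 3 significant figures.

Segment 1: A = 10.3 mm² = 1.030e-05 m²
R₁ = ρL/A = (2.66×10^-8)(11.8)/(1.030e-05) = 0.03047 Ω
Segment 2: A = πr² = π(9.7000e-04 m)² = 2.956e-06 m²
R₂ = (5.03×10^-7)(6.51)/(2.956e-06) = 1.108 Ω
R = R₁ + R₂ = 1.14 Ω

1.14 Ω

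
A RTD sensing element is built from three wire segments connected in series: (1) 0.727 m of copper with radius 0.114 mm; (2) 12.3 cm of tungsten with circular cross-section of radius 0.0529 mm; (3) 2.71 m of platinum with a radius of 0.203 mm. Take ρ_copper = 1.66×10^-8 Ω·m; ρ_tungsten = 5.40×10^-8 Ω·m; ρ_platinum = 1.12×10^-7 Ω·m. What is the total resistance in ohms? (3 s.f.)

Seg 1: A = πr² = π(1.1400e-04 m)² = 4.083e-08 m²
R_1 = (1.66×10^-8)(0.727)/(4.083e-08) = 0.2956 Ω
Seg 2: A = πr² = π(5.2900e-05 m)² = 8.791e-09 m²
R_2 = (5.40×10^-8)(0.123)/(8.791e-09) = 0.7555 Ω
Seg 3: A = πr² = π(2.0300e-04 m)² = 1.295e-07 m²
R_3 = (1.12×10^-7)(2.71)/(1.295e-07) = 2.344 Ω
R_total = R_1 + R_2 + R_3 = 3.40 Ω

3.40 Ω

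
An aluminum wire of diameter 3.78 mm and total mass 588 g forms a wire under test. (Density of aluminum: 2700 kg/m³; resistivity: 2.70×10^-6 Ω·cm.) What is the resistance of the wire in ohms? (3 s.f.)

0.0467 Ω

ρ = 2.70×10^-6 Ω·cm = 2.70×10^-8 Ω·m
A = π(d/2)² = π(1.8900e-03 m)² = 1.1222e-05 m²
L = m/(density·A) = 0.588/(2700×1.1222e-05) = 19.41 m
R = ρL/A = (2.70×10^-8)(19.41)/(1.1222e-05) = 0.0467 Ω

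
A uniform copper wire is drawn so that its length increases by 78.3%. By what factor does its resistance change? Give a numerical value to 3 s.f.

k = 1 + 78.3/100 = 1.783; volume constant ⇒ A' = A/k, so R' = k²R.
Factor = 3.18

3.18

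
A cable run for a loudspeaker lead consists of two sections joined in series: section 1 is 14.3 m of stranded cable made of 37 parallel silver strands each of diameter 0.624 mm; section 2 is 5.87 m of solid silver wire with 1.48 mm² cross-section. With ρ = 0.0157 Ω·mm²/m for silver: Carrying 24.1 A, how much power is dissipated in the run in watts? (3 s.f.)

ρ = 0.0157 Ω·mm²/m = 1.57×10^-8 Ω·m
Section 1: A_strand = π(3.1200e-04)² = 3.058e-07 m²; R₁ = ρL/(N·A_s) = (1.57×10^-8)(14.3)/(37×3.058e-07) = 0.01984 Ω
Section 2: A = 1.48 mm² = 1.480e-06 m²
R₂ = (1.57×10^-8)(5.87)/(1.480e-06) = 0.06227 Ω
R = R₁ + R₂ = 0.08211 Ω
P = I²R = (24.1)² × 0.08211 = 47.7 W

47.7 W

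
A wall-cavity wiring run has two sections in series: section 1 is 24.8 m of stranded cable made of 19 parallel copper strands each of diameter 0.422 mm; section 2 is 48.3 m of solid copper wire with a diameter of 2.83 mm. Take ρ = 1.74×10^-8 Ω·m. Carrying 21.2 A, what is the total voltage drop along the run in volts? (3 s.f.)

Section 1: A_strand = π(2.1100e-04)² = 1.399e-07 m²; R₁ = ρL/(N·A_s) = (1.74×10^-8)(24.8)/(19×1.399e-07) = 0.1624 Ω
Section 2: A = π(d/2)² = π(1.4150e-03 m)² = 6.290e-06 m²
R₂ = (1.74×10^-8)(48.3)/(6.290e-06) = 0.1336 Ω
R = R₁ + R₂ = 0.296 Ω
V = IR = 21.2 × 0.296 = 6.27 V

6.27 V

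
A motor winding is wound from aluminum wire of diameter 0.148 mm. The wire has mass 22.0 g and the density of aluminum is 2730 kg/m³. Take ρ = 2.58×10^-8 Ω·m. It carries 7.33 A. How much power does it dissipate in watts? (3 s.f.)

A = π(d/2)² = π(7.4000e-05 m)² = 1.7203e-08 m²
L = m/(density·A) = 0.022/(2730×1.7203e-08) = 468.4 m
R = ρL/A = (2.58×10^-8)(468.4)/(1.7203e-08) = 702.5 Ω
P = I²R = (7.33)² × 702.5 = 37700 W

37700 W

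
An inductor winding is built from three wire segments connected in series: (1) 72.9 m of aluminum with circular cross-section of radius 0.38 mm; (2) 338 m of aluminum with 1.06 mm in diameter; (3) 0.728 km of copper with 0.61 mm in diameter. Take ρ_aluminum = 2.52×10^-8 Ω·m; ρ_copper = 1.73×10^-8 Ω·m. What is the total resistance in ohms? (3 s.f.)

Seg 1: A = πr² = π(3.8000e-04 m)² = 4.536e-07 m²
R_1 = (2.52×10^-8)(72.9)/(4.536e-07) = 4.05 Ω
Seg 2: A = π(d/2)² = π(5.3000e-04 m)² = 8.825e-07 m²
R_2 = (2.52×10^-8)(338)/(8.825e-07) = 9.652 Ω
Seg 3: A = π(d/2)² = π(3.0500e-04 m)² = 2.922e-07 m²
R_3 = (1.73×10^-8)(728)/(2.922e-07) = 43.1 Ω
R_total = R_1 + R_2 + R_3 = 56.8 Ω

56.8 Ω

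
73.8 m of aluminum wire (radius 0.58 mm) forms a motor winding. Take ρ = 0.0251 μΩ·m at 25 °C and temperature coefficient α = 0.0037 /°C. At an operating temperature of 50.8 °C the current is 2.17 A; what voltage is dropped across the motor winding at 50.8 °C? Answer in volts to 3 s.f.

ρ = 0.0251 μΩ·m = 2.51×10^-8 Ω·m
A = πr² = π(5.8000e-04 m)² = 1.057e-06 m²
R₍25₎ = ρL/A = (2.51×10^-8)(73.8)/(1.057e-06) = 1.753 Ω
R₍50.8₎ = R₍25₎(1 + αΔT) = 1.753 × (1 + 0.0037×25.8) = 1.92 Ω
V = IR = 2.17 × 1.92 = 4.17 V

4.17 V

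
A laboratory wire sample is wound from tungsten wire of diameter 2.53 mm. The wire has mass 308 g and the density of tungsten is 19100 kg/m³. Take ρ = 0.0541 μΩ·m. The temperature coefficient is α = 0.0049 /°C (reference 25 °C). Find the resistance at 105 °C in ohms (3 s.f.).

ρ = 0.0541 μΩ·m = 5.41×10^-8 Ω·m
A = π(d/2)² = π(1.2650e-03 m)² = 5.0273e-06 m²
L = m/(density·A) = 0.308/(19100×5.0273e-06) = 3.208 m
R = ρL/A = (5.41×10^-8)(3.208)/(5.0273e-06) = 0.03452 Ω
R(105 °C) = 0.03452 × (1 + 0.0049×80) = 0.0480 Ω

0.0480 Ω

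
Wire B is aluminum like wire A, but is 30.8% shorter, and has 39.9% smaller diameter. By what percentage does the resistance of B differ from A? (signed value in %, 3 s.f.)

91.6%

R ∝ L/d², so R_B/R_A = (1 − 30.8/100) × (1 − 39.9/100)⁻²
= 0.692 × 2.768 = 1.916
(R_B − R_A)/R_A = 1.916 − 1 = 91.6%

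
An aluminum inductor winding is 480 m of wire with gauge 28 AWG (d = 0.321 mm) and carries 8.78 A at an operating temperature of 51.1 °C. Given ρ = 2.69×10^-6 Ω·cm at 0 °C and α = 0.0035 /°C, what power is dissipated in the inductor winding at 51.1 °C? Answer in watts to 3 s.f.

14500 W

ρ = 2.69×10^-6 Ω·cm = 2.69×10^-8 Ω·m
A = π(0.321/2 mm)² = π(1.6050e-04 m)² = 8.093e-08 m²
R₍0₎ = ρL/A = (2.69×10^-8)(480)/(8.093e-08) = 159.5 Ω
R₍51.1₎ = R₍0₎(1 + αΔT) = 159.5 × (1 + 0.0035×51.1) = 188.1 Ω
P = I²R = (8.78)² × 188.1 = 14500 W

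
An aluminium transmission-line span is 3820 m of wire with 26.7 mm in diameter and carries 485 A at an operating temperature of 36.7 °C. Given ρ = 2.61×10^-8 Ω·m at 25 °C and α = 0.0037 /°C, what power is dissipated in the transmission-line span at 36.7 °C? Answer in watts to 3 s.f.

43700 W

A = π(d/2)² = π(1.3350e-02 m)² = 5.599e-04 m²
R₍25₎ = ρL/A = (2.61×10^-8)(3820)/(5.599e-04) = 0.1781 Ω
R₍36.7₎ = R₍25₎(1 + αΔT) = 0.1781 × (1 + 0.0037×11.7) = 0.1858 Ω
P = I²R = (485)² × 0.1858 = 43700 W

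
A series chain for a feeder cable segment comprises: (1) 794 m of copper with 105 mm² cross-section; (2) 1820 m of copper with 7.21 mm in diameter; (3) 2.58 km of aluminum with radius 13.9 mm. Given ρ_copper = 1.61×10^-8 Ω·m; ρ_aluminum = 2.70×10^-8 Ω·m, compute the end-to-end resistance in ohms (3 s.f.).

Seg 1: A = 105 mm² = 1.050e-04 m²
R_1 = (1.61×10^-8)(794)/(1.050e-04) = 0.1217 Ω
Seg 2: A = π(d/2)² = π(3.6050e-03 m)² = 4.083e-05 m²
R_2 = (1.61×10^-8)(1820)/(4.083e-05) = 0.7177 Ω
Seg 3: A = πr² = π(1.3900e-02 m)² = 6.070e-04 m²
R_3 = (2.70×10^-8)(2580)/(6.070e-04) = 0.1148 Ω
R_total = R_1 + R_2 + R_3 = 0.954 Ω

0.954 Ω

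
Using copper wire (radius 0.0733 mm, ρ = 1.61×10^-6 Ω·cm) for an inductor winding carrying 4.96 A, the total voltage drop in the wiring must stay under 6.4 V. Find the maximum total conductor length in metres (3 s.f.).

1.35 m

ρ = 1.61×10^-6 Ω·cm = 1.61×10^-8 Ω·m
A = πr² = π(7.3300e-05 m)² = 1.688e-08 m²
L_max = V_max·A/(1·ρI) = (6.4)(1.688e-08)/(1.61×10^-8×4.96) = 1.35 m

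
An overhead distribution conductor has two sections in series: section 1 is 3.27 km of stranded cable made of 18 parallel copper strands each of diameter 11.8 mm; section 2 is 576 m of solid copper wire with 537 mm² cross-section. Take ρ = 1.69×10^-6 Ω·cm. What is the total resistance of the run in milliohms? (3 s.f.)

ρ = 1.69×10^-6 Ω·cm = 1.69×10^-8 Ω·m
Section 1: A_strand = π(5.9000e-03)² = 1.094e-04 m²; R₁ = ρL/(N·A_s) = (1.69×10^-8)(3270)/(18×1.094e-04) = 0.02807 Ω
Section 2: A = 537 mm² = 5.370e-04 m²
R₂ = (1.69×10^-8)(576)/(5.370e-04) = 0.01813 Ω
R = R₁ + R₂ = 46.2 mΩ

46.2 mΩ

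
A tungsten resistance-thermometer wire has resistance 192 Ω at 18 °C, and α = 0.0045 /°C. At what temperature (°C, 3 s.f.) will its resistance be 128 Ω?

-56.1 °C

R = R₀(1 + α(T − T₀)) ⇒ T = T₀ + (R/R₀ − 1)/α
T = 18 + (128/192 − 1)/0.0045 = 18 + (-0.3333)/0.0045 = -56.1 °C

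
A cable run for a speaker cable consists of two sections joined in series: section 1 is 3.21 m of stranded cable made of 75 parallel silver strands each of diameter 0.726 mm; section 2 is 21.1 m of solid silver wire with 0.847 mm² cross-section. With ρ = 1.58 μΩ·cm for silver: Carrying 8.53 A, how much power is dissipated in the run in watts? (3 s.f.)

28.8 W

ρ = 1.58 μΩ·cm = 1.58×10^-8 Ω·m
Section 1: A_strand = π(3.6300e-04)² = 4.140e-07 m²; R₁ = ρL/(N·A_s) = (1.58×10^-8)(3.21)/(75×4.140e-07) = 0.001634 Ω
Section 2: A = 0.847 mm² = 8.470e-07 m²
R₂ = (1.58×10^-8)(21.1)/(8.470e-07) = 0.3936 Ω
R = R₁ + R₂ = 0.3952 Ω
P = I²R = (8.53)² × 0.3952 = 28.8 W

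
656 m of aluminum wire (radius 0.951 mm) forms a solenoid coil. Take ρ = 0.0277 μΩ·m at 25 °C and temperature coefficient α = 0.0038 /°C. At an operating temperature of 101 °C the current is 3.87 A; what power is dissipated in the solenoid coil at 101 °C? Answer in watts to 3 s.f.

123 W

ρ = 0.0277 μΩ·m = 2.77×10^-8 Ω·m
A = πr² = π(9.5100e-04 m)² = 2.841e-06 m²
R₍25₎ = ρL/A = (2.77×10^-8)(656)/(2.841e-06) = 6.395 Ω
R₍101₎ = R₍25₎(1 + αΔT) = 6.395 × (1 + 0.0038×76) = 8.242 Ω
P = I²R = (3.87)² × 8.242 = 123 W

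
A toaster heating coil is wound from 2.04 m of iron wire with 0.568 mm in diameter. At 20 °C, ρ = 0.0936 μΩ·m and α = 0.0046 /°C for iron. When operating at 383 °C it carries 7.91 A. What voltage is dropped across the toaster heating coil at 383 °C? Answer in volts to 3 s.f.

ρ = 0.0936 μΩ·m = 9.36×10^-8 Ω·m
A = π(d/2)² = π(2.8400e-04 m)² = 2.534e-07 m²
R₍20₎ = ρL/A = (9.36×10^-8)(2.04)/(2.534e-07) = 0.7536 Ω
R₍383₎ = R₍20₎(1 + αΔT) = 0.7536 × (1 + 0.0046×363) = 2.012 Ω
V = IR = 7.91 × 2.012 = 15.9 V

15.9 V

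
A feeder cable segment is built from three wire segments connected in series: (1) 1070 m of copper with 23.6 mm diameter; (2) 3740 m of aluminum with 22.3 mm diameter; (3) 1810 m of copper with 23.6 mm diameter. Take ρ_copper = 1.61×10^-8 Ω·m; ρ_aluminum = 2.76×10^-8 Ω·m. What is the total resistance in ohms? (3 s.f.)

Seg 1: A = π(d/2)² = π(1.1800e-02 m)² = 4.374e-04 m²
R_1 = (1.61×10^-8)(1070)/(4.374e-04) = 0.03938 Ω
Seg 2: A = π(d/2)² = π(1.1150e-02 m)² = 3.906e-04 m²
R_2 = (2.76×10^-8)(3740)/(3.906e-04) = 0.2643 Ω
Seg 3: A = π(d/2)² = π(1.1800e-02 m)² = 4.374e-04 m²
R_3 = (1.61×10^-8)(1810)/(4.374e-04) = 0.06662 Ω
R_total = R_1 + R_2 + R_3 = 0.370 Ω

0.370 Ω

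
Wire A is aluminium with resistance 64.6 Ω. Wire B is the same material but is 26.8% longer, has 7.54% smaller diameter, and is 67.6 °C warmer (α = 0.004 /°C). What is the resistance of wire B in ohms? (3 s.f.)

R ∝ ρL/d² with ρ ∝ (1+αΔT), so R_B/R_A = (1 + 26.8/100) × (1 − 7.54/100)⁻² × (1 + 0.004×67.6)
= 1.268 × 1.17 × 1.27 = 1.884
R_B = 1.884 × 64.6 = 122 Ω

122 Ω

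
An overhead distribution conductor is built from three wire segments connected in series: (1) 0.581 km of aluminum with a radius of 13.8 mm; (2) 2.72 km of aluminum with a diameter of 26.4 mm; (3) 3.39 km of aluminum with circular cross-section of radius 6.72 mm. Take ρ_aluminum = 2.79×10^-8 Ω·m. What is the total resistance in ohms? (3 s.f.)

0.832 Ω

Seg 1: A = πr² = π(1.3800e-02 m)² = 5.983e-04 m²
R_1 = (2.79×10^-8)(581)/(5.983e-04) = 0.02709 Ω
Seg 2: A = π(d/2)² = π(1.3200e-02 m)² = 5.474e-04 m²
R_2 = (2.79×10^-8)(2720)/(5.474e-04) = 0.1386 Ω
Seg 3: A = πr² = π(6.7200e-03 m)² = 1.419e-04 m²
R_3 = (2.79×10^-8)(3390)/(1.419e-04) = 0.6667 Ω
R_total = R_1 + R_2 + R_3 = 0.832 Ω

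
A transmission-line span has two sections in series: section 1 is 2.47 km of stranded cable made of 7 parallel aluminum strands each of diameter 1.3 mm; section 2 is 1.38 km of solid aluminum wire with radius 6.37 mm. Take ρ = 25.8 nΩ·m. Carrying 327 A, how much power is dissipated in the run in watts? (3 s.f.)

ρ = 25.8 nΩ·m = 2.58×10^-8 Ω·m
Section 1: A_strand = π(6.5000e-04)² = 1.327e-06 m²; R₁ = ρL/(N·A_s) = (2.58×10^-8)(2470)/(7×1.327e-06) = 6.859 Ω
Section 2: A = πr² = π(6.3700e-03 m)² = 1.275e-04 m²
R₂ = (2.58×10^-8)(1380)/(1.275e-04) = 0.2793 Ω
R = R₁ + R₂ = 7.138 Ω
P = I²R = (327)² × 7.138 = 7.63×10^5 W

7.63×10^5 W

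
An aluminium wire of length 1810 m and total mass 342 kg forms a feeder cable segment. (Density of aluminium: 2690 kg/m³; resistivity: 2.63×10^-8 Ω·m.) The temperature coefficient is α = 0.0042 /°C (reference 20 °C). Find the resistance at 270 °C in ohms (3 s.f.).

A = m/(density·L) = 342/(2690×1810) = 7.0242e-05 m²
R = ρL/A = (2.63×10^-8)(1810)/(7.0242e-05) = 0.6777 Ω
R(270 °C) = 0.6777 × (1 + 0.0042×250) = 1.39 Ω

1.39 Ω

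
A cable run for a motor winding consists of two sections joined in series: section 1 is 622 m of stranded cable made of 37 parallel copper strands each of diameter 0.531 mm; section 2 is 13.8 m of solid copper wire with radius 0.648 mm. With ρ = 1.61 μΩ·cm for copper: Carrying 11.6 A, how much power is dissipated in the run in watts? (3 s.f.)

187 W

ρ = 1.61 μΩ·cm = 1.61×10^-8 Ω·m
Section 1: A_strand = π(2.6550e-04)² = 2.215e-07 m²; R₁ = ρL/(N·A_s) = (1.61×10^-8)(622)/(37×2.215e-07) = 1.222 Ω
Section 2: A = πr² = π(6.4800e-04 m)² = 1.319e-06 m²
R₂ = (1.61×10^-8)(13.8)/(1.319e-06) = 0.1684 Ω
R = R₁ + R₂ = 1.391 Ω
P = I²R = (11.6)² × 1.391 = 187 W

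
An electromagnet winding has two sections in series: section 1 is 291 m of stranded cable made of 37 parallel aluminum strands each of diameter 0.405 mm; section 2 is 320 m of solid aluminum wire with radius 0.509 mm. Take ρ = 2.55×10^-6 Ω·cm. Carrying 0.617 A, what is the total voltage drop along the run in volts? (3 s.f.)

7.15 V

ρ = 2.55×10^-6 Ω·cm = 2.55×10^-8 Ω·m
Section 1: A_strand = π(2.0250e-04)² = 1.288e-07 m²; R₁ = ρL/(N·A_s) = (2.55×10^-8)(291)/(37×1.288e-07) = 1.557 Ω
Section 2: A = πr² = π(5.0900e-04 m)² = 8.139e-07 m²
R₂ = (2.55×10^-8)(320)/(8.139e-07) = 10.03 Ω
R = R₁ + R₂ = 11.58 Ω
V = IR = 0.617 × 11.58 = 7.15 V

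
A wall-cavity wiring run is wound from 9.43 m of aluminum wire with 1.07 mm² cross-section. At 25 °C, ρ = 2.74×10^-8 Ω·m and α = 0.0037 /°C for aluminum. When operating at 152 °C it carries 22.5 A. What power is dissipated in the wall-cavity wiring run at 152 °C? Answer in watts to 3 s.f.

A = 1.07 mm² = 1.070e-06 m²
R₍25₎ = ρL/A = (2.74×10^-8)(9.43)/(1.070e-06) = 0.2415 Ω
R₍152₎ = R₍25₎(1 + αΔT) = 0.2415 × (1 + 0.0037×127) = 0.3549 Ω
P = I²R = (22.5)² × 0.3549 = 180 W

180 W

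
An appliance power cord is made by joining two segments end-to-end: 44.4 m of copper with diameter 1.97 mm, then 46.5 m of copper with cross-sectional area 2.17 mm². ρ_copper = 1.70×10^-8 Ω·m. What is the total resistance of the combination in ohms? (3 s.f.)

Segment 1: A = π(d/2)² = π(9.8500e-04 m)² = 3.048e-06 m²
R₁ = ρL/A = (1.70×10^-8)(44.4)/(3.048e-06) = 0.2476 Ω
Segment 2: A = 2.17 mm² = 2.170e-06 m²
R₂ = (1.70×10^-8)(46.5)/(2.170e-06) = 0.3643 Ω
R = R₁ + R₂ = 0.612 Ω

0.612 Ω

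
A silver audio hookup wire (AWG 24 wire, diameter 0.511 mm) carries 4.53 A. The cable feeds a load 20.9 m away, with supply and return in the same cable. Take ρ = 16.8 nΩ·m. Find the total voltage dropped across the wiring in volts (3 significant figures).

15.5 V

ρ = 16.8 nΩ·m = 1.68×10^-8 Ω·m
A = π(0.511/2 mm)² = π(2.5550e-04 m)² = 2.051e-07 m²
Total conductor length (both ways) L = 2 × 20.9 = 41.8 m
R = ρL/A = (1.68×10^-8)(41.8)/(2.051e-07) = 3.424 Ω
V = IR = 4.53 × 3.424 = 15.5 V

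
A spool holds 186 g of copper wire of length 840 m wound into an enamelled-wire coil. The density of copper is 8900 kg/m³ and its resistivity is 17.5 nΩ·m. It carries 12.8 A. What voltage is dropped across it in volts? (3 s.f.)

7560 V

ρ = 17.5 nΩ·m = 1.75×10^-8 Ω·m
A = m/(density·L) = 0.186/(8900×840) = 2.4880e-08 m²
R = ρL/A = (1.75×10^-8)(840)/(2.4880e-08) = 590.8 Ω
V = IR = 12.8 × 590.8 = 7560 V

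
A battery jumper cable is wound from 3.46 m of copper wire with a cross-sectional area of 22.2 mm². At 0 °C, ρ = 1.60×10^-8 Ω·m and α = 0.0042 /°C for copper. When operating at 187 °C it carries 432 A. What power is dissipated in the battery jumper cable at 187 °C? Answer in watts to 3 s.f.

A = 22.2 mm² = 2.220e-05 m²
R₍0₎ = ρL/A = (1.60×10^-8)(3.46)/(2.220e-05) = 0.002494 Ω
R₍187₎ = R₍0₎(1 + αΔT) = 0.002494 × (1 + 0.0042×187) = 0.004452 Ω
P = I²R = (432)² × 0.004452 = 831 W

831 W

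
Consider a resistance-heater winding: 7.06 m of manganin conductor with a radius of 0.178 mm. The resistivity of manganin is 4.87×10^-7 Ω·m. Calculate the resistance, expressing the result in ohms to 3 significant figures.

A = πr² = π(1.7800e-04 m)² = 9.954e-08 m²
R = ρL/A = (4.87×10^-7)(7.06 m)/(9.954e-08 m²) = 34.5 Ω

34.5 Ω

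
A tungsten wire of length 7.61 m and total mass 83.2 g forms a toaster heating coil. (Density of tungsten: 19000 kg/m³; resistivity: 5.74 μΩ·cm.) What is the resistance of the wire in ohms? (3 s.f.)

0.759 Ω

ρ = 5.74 μΩ·cm = 5.74×10^-8 Ω·m
A = m/(density·L) = 0.0832/(19000×7.61) = 5.7542e-07 m²
R = ρL/A = (5.74×10^-8)(7.61)/(5.7542e-07) = 0.759 Ω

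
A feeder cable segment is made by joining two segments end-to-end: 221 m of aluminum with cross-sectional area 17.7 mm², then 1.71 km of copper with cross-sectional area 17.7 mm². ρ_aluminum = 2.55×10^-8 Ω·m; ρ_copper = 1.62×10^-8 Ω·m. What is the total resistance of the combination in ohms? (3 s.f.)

1.88 Ω

Segment 1: A = 17.7 mm² = 1.770e-05 m²
R₁ = ρL/A = (2.55×10^-8)(221)/(1.770e-05) = 0.3184 Ω
R₂ = (1.62×10^-8)(1710)/(1.770e-05) = 1.565 Ω
R = R₁ + R₂ = 1.88 Ω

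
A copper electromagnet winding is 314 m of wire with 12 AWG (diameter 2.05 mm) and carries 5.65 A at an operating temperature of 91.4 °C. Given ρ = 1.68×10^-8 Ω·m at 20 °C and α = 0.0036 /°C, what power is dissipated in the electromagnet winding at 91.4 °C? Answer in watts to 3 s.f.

A = π(2.05/2 mm)² = π(1.0250e-03 m)² = 3.301e-06 m²
R₍20₎ = ρL/A = (1.68×10^-8)(314)/(3.301e-06) = 1.598 Ω
R₍91.4₎ = R₍20₎(1 + αΔT) = 1.598 × (1 + 0.0036×71.4) = 2.009 Ω
P = I²R = (5.65)² × 2.009 = 64.1 W

64.1 W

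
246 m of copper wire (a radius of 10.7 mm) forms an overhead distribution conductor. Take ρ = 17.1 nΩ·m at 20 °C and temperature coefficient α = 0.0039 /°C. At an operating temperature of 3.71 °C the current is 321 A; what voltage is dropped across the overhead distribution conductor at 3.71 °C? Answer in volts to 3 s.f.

3.52 V

ρ = 17.1 nΩ·m = 1.71×10^-8 Ω·m
A = πr² = π(1.0700e-02 m)² = 3.597e-04 m²
R₍20₎ = ρL/A = (1.71×10^-8)(246)/(3.597e-04) = 0.0117 Ω
R₍3.71₎ = R₍20₎(1 + αΔT) = 0.0117 × (1 + 0.0039×-16.3) = 0.01095 Ω
V = IR = 321 × 0.01095 = 3.52 V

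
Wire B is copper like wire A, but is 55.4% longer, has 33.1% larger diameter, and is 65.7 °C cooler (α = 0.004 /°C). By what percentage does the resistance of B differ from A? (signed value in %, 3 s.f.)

R ∝ ρL/d² with ρ ∝ (1+αΔT), so R_B/R_A = (1 + 55.4/100) × (1 + 33.1/100)⁻² × (1 − 0.004×65.7)
= 1.554 × 0.5645 × 0.7372 = 0.6467
(R_B − R_A)/R_A = 0.6467 − 1 = -35.3%

-35.3%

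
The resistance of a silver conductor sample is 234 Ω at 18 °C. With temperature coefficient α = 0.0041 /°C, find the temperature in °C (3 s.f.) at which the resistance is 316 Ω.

R = R₀(1 + α(T − T₀)) ⇒ T = T₀ + (R/R₀ − 1)/α
T = 18 + (316/234 − 1)/0.0041 = 18 + (0.3504)/0.0041 = 103 °C

103 °C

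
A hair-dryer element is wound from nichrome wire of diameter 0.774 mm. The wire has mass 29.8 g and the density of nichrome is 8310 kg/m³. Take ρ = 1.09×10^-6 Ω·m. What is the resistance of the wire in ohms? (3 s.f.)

17.7 Ω

A = π(d/2)² = π(3.8700e-04 m)² = 4.7051e-07 m²
L = m/(density·A) = 0.0298/(8310×4.7051e-07) = 7.622 m
R = ρL/A = (1.09×10^-6)(7.622)/(4.7051e-07) = 17.7 Ω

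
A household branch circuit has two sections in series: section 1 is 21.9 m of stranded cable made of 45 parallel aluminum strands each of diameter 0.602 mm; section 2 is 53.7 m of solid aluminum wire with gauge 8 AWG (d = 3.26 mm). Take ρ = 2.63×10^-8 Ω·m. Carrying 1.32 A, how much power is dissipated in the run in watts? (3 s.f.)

0.373 W

Section 1: A_strand = π(3.0100e-04)² = 2.846e-07 m²; R₁ = ρL/(N·A_s) = (2.63×10^-8)(21.9)/(45×2.846e-07) = 0.04497 Ω
Section 2: A = π(3.26/2 mm)² = π(1.6300e-03 m)² = 8.347e-06 m²
R₂ = (2.63×10^-8)(53.7)/(8.347e-06) = 0.1692 Ω
R = R₁ + R₂ = 0.2142 Ω
P = I²R = (1.32)² × 0.2142 = 0.373 W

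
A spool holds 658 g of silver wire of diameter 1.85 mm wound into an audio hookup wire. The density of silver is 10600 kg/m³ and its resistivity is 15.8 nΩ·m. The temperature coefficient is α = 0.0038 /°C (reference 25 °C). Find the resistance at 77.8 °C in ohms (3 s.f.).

0.163 Ω

ρ = 15.8 nΩ·m = 1.58×10^-8 Ω·m
A = π(d/2)² = π(9.2500e-04 m)² = 2.6880e-06 m²
L = m/(density·A) = 0.658/(10600×2.6880e-06) = 23.09 m
R = ρL/A = (1.58×10^-8)(23.09)/(2.6880e-06) = 0.1357 Ω
R(77.8 °C) = 0.1357 × (1 + 0.0038×52.8) = 0.163 Ω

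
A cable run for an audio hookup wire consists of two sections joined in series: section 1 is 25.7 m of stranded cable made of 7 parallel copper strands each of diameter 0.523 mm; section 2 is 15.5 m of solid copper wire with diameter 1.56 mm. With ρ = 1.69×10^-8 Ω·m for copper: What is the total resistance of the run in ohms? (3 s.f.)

Section 1: A_strand = π(2.6150e-04)² = 2.148e-07 m²; R₁ = ρL/(N·A_s) = (1.69×10^-8)(25.7)/(7×2.148e-07) = 0.2888 Ω
Section 2: A = π(d/2)² = π(7.8000e-04 m)² = 1.911e-06 m²
R₂ = (1.69×10^-8)(15.5)/(1.911e-06) = 0.1371 Ω
R = R₁ + R₂ = 0.426 Ω

0.426 Ω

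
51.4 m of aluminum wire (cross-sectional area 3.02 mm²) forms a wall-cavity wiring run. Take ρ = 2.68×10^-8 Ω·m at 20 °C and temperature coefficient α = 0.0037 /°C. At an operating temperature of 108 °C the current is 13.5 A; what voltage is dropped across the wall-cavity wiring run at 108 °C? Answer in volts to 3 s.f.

A = 3.02 mm² = 3.020e-06 m²
R₍20₎ = ρL/A = (2.68×10^-8)(51.4)/(3.020e-06) = 0.4561 Ω
R₍108₎ = R₍20₎(1 + αΔT) = 0.4561 × (1 + 0.0037×88) = 0.6046 Ω
V = IR = 13.5 × 0.6046 = 8.16 V

8.16 V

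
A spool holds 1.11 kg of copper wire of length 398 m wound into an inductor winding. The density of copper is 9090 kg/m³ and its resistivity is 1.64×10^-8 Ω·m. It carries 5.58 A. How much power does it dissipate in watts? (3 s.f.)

662 W

A = m/(density·L) = 1.11/(9090×398) = 3.0681e-07 m²
R = ρL/A = (1.64×10^-8)(398)/(3.0681e-07) = 21.27 Ω
P = I²R = (5.58)² × 21.27 = 662 W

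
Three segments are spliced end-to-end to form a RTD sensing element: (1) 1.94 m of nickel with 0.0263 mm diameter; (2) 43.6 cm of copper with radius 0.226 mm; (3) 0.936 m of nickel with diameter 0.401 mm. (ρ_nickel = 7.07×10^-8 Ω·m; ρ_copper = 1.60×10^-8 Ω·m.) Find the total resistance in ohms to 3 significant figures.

253 Ω

Seg 1: A = π(d/2)² = π(1.3150e-05 m)² = 5.433e-10 m²
R_1 = (7.07×10^-8)(1.94)/(5.433e-10) = 252.5 Ω
Seg 2: A = πr² = π(2.2600e-04 m)² = 1.605e-07 m²
R_2 = (1.60×10^-8)(0.436)/(1.605e-07) = 0.04348 Ω
Seg 3: A = π(d/2)² = π(2.0050e-04 m)² = 1.263e-07 m²
R_3 = (7.07×10^-8)(0.936)/(1.263e-07) = 0.524 Ω
R_total = R_1 + R_2 + R_3 = 253 Ω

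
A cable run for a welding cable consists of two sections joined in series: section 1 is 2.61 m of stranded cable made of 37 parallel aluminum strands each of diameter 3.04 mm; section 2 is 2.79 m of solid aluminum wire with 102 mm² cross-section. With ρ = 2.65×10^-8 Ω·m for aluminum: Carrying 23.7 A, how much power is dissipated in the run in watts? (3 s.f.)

0.552 W

Section 1: A_strand = π(1.5200e-03)² = 7.258e-06 m²; R₁ = ρL/(N·A_s) = (2.65×10^-8)(2.61)/(37×7.258e-06) = 2.575×10^-4 Ω
Section 2: A = 102 mm² = 1.020e-04 m²
R₂ = (2.65×10^-8)(2.79)/(1.020e-04) = 7.249×10^-4 Ω
R = R₁ + R₂ = 9.824×10^-4 Ω
P = I²R = (23.7)² × 9.824×10^-4 = 0.552 W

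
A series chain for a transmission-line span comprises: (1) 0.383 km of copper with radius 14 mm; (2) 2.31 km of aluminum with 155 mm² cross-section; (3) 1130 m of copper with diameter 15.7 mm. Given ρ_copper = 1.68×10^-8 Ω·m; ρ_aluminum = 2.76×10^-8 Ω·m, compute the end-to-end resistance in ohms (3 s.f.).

Seg 1: A = πr² = π(1.4000e-02 m)² = 6.158e-04 m²
R_1 = (1.68×10^-8)(383)/(6.158e-04) = 0.01045 Ω
Seg 2: A = 155 mm² = 1.550e-04 m²
R_2 = (2.76×10^-8)(2310)/(1.550e-04) = 0.4113 Ω
Seg 3: A = π(d/2)² = π(7.8500e-03 m)² = 1.936e-04 m²
R_3 = (1.68×10^-8)(1130)/(1.936e-04) = 0.09806 Ω
R_total = R_1 + R_2 + R_3 = 0.520 Ω

0.520 Ω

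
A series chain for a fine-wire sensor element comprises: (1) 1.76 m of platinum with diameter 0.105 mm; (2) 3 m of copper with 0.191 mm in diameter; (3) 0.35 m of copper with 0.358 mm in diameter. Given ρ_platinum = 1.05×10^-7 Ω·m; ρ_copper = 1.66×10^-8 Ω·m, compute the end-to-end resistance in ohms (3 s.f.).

Seg 1: A = π(d/2)² = π(5.2500e-05 m)² = 8.659e-09 m²
R_1 = (1.05×10^-7)(1.76)/(8.659e-09) = 21.34 Ω
Seg 2: A = π(d/2)² = π(9.5500e-05 m)² = 2.865e-08 m²
R_2 = (1.66×10^-8)(3)/(2.865e-08) = 1.738 Ω
Seg 3: A = π(d/2)² = π(1.7900e-04 m)² = 1.007e-07 m²
R_3 = (1.66×10^-8)(0.35)/(1.007e-07) = 0.05772 Ω
R_total = R_1 + R_2 + R_3 = 23.1 Ω

23.1 Ω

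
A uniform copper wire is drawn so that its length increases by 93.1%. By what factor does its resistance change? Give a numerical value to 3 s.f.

3.73

k = 1 + 93.1/100 = 1.931; volume constant ⇒ A' = A/k, so R' = k²R.
Factor = 3.73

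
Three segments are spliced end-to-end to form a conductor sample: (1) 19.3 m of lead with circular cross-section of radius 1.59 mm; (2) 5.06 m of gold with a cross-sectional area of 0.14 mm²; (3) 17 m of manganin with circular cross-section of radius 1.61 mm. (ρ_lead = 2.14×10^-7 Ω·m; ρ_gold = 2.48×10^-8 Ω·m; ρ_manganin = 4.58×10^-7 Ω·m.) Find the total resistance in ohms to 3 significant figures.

2.37 Ω

Seg 1: A = πr² = π(1.5900e-03 m)² = 7.942e-06 m²
R_1 = (2.14×10^-7)(19.3)/(7.942e-06) = 0.52 Ω
Seg 2: A = 0.14 mm² = 1.400e-07 m²
R_2 = (2.48×10^-8)(5.06)/(1.400e-07) = 0.8963 Ω
Seg 3: A = πr² = π(1.6100e-03 m)² = 8.143e-06 m²
R_3 = (4.58×10^-7)(17)/(8.143e-06) = 0.9561 Ω
R_total = R_1 + R_2 + R_3 = 2.37 Ω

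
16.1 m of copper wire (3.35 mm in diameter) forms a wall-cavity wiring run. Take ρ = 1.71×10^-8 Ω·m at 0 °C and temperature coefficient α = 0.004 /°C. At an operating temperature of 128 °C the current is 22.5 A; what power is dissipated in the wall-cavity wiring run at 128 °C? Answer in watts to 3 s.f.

23.9 W

A = π(d/2)² = π(1.6750e-03 m)² = 8.814e-06 m²
R₍0₎ = ρL/A = (1.71×10^-8)(16.1)/(8.814e-06) = 0.03124 Ω
R₍128₎ = R₍0₎(1 + αΔT) = 0.03124 × (1 + 0.004×128) = 0.04723 Ω
P = I²R = (22.5)² × 0.04723 = 23.9 W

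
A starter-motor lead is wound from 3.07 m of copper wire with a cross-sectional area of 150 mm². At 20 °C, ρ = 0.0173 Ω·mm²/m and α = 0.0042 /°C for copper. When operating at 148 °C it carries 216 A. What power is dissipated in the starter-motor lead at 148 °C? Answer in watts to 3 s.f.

25.4 W

ρ = 0.0173 Ω·mm²/m = 1.73×10^-8 Ω·m
A = 150 mm² = 1.500e-04 m²
R₍20₎ = ρL/A = (1.73×10^-8)(3.07)/(1.500e-04) = 3.541×10^-4 Ω
R₍148₎ = R₍20₎(1 + αΔT) = 3.541×10^-4 × (1 + 0.0042×128) = 5.444×10^-4 Ω
P = I²R = (216)² × 5.444×10^-4 = 25.4 W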